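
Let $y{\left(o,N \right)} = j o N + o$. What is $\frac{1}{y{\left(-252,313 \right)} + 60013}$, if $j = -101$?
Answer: $\frac{1}{8026237} \approx 1.2459 \cdot 10^{-7}$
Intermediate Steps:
$y{\left(o,N \right)} = o - 101 N o$ ($y{\left(o,N \right)} = - 101 o N + o = - 101 N o + o = o - 101 N o$)
$\frac{1}{y{\left(-252,313 \right)} + 60013} = \frac{1}{- 252 \left(1 - 31613\right) + 60013} = \frac{1}{\left(-252\right) \left(-31612\right) + 60013} = \frac{1}{7966224 + 60013} = \frac{1}{8026237}$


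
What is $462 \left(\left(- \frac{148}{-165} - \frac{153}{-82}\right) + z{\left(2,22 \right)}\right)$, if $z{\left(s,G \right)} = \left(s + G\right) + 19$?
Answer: $\frac{4334197}{205} \approx 21142.0$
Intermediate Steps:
$z{\left(s,G \right)} = 19 + G + s$ ($z{\left(s,G \right)} = \left(G + s\right) + 19 = 19 + G + s$)
$462 \left(\left(- \frac{148}{-165} - \frac{153}{-82}\right) + z{\left(2,22 \right)}\right) = 462 \left(\left(- \frac{148}{-165} - \frac{153}{-82}\right) + \left(19 + 22 + 2\right)\right) = 462 \left(\left(\left(-148\right) \left(- \frac{1}{165}\right) - - \frac{153}{82}\right) + 43\right) = 462 \left(\left(\frac{148}{165} + \frac{153}{82}\right) + 43\right) = 462 \left(\frac{37381}{13530} + 43\right) = 462 \cdot \frac{619171}{13530} = \frac{4334197}{205}$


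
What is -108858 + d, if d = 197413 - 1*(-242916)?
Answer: 331471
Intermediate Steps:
d = 440329 (d = 197413 + 242916 = 440329)
-108858 + d = -108858 + 440329 = 331471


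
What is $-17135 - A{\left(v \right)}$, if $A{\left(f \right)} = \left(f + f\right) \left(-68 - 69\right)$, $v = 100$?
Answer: $10265$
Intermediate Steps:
$A{\left(f \right)} = - 274 f$ ($A{\left(f \right)} = 2 f \left(-137\right) = - 274 f$)
$-17135 - A{\left(v \right)} = -17135 - \left(-274\right) 100 = -17135 - -27400 = -17135 + 27400 = 10265$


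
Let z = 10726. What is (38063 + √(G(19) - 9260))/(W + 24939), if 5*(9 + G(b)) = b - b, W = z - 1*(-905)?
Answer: 38063/36570 + I*√9269/36570 ≈ 1.0408 + 0.0026326*I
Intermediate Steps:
W = 11631 (W = 10726 - 1*(-905) = 10726 + 905 = 11631)
G(b) = -9 (G(b) = -9 + (b - b)/5 = -9 + (⅕)*0 = -9 + 0 = -9)
(38063 + √(G(19) - 9260))/(W + 24939) = (38063 + √(-9 - 9260))/(11631 + 24939) = (38063 + √(-9269))/36570 = (38063 + I*√9269)*(1/36570) = 38063/36570 + I*√9269/36570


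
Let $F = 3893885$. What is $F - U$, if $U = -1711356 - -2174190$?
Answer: $3431051$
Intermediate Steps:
$U = 462834$ ($U = -1711356 + 2174190 = 462834$)
$F - U = 3893885 - 462834 = 3431051$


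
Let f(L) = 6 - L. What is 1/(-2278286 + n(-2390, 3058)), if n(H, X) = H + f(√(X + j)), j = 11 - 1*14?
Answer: -456134/1040291129169 + √3055/5201455645845 ≈ -4.3846e-7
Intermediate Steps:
j = -3 (j = 11 - 14 = -3)
n(H, X) = 6 + H - √(-3 + X) (n(H, X) = H + (6 - √(X - 3)) = H + (6 - √(-3 + X)) = 6 + H - √(-3 + X))
1/(-2278286 + n(-2390, 3058)) = 1/(-2278286 + (6 - 2390 - √(-3 + 3058))) = 1/(-2278286 + (6 - 2390 - √3055)) = 1/(-2278286 + (-2384 - √3055)) = 1/(-2280670 - √3055)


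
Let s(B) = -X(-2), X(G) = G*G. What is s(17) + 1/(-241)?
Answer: -965/241 ≈ -4.0042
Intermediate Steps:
X(G) = G**2
s(B) = -4 (s(B) = -1*(-2)**2 = -1*4 = -4)
s(17) + 1/(-241) = -4 + 1/(-241) = -4 - 1/241 = -965/241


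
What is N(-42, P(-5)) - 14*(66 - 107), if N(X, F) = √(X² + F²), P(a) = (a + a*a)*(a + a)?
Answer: 574 + 2*√10441 ≈ 778.36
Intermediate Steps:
P(a) = 2*a*(a + a²) (P(a) = (a + a²)*(2*a) = 2*a*(a + a²))
N(X, F) = √(F² + X²)
N(-42, P(-5)) - 14*(66 - 107) = √((2*(-5)²*(1 - 5))² + (-42)²) - 14*(66 - 107) = √((2*25*(-4))² + 1764) - 14*(-41) = √((-200)² + 1764) - 1*(-574) = √(40000 + 1764) + 574 = √41764 + 574 = 2*√10441 + 574 = 574 + 2*√10441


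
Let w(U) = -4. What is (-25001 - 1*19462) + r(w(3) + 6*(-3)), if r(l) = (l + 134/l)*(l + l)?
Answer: -43227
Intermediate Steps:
r(l) = 2*l*(l + 134/l) (r(l) = (l + 134/l)*(2*l) = 2*l*(l + 134/l))
(-25001 - 1*19462) + r(w(3) + 6*(-3)) = (-25001 - 1*19462) + (268 + 2*(-4 + 6*(-3))²) = (-25001 - 19462) + (268 + 2*(-4 - 18)²) = -44463 + (268 + 2*(-22)²) = -44463 + (268 + 2*484) = -44463 + (268 + 968) = -44463 + 1236 = -43227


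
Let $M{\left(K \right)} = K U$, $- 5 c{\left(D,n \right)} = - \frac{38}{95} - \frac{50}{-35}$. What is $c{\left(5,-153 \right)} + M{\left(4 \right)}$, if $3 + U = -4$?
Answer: $- \frac{4936}{175} \approx -28.206$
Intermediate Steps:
$U = -7$ ($U = -3 - 4 = -7$)
$c{\left(D,n \right)} = - \frac{36}{175}$ ($c{\left(D,n \right)} = - \frac{- \frac{38}{95} - \frac{50}{-35}}{5} = - \frac{\left(-38\right) \frac{1}{95} - - \frac{10}{7}}{5} = - \frac{- \frac{2}{5} + \frac{10}{7}}{5} = \left(- \frac{1}{5}\right) \frac{36}{35} = - \frac{36}{175}$)
$M{\left(K \right)} = - 7 K$ ($M{\left(K \right)} = K \left(-7\right) = - 7 K$)
$c{\left(5,-153 \right)} + M{\left(4 \right)} = - \frac{36}{175} - 28 = - \frac{4936}{175}$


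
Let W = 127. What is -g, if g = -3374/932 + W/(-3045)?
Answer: 5196097/1418970 ≈ 3.6619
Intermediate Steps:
g = -5196097/1418970 (g = -3374/932 + 127/(-3045) = -3374*1/932 + 127*(-1/3045) = -1687/466 - 127/3045 = -5196097/1418970 ≈ -3.6619)
-g = -1*(-5196097/1418970) = 5196097/1418970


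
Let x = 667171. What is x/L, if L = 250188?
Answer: 667171/250188 ≈ 2.6667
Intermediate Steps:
x/L = 667171/250188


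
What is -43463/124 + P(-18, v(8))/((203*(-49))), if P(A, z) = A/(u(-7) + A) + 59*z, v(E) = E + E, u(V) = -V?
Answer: -679554417/1938244 ≈ -350.60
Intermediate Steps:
v(E) = 2*E
P(A, z) = 59*z + A/(7 + A) (P(A, z) = A/(-1*(-7) + A) + 59*z = A/(7 + A) + 59*z = 59*z + A/(7 + A))
-43463/124 + P(-18, v(8))/((203*(-49))) = -43463/124 + ((-18 + 413*(2*8) + 59*(-18)*(2*8))/(7 - 18))/((203*(-49))) = -43463*1/124 + ((-18 + 413*16 + 59*(-18)*16)/(-11))/(-9947) = -43463/124 - (-18 + 6608 - 16992)/11*(-1/9947) = -43463/124 - 1/11*(-10402)*(-1/9947) = -43463/124 + (10402/11)*(-1/9947) = -43463/124 - 1486/15631 = -679554417/1938244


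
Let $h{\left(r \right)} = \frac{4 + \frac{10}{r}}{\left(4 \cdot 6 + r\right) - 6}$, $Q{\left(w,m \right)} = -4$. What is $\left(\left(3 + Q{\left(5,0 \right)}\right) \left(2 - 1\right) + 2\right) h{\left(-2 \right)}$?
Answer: $- \frac{1}{16} \approx -0.0625$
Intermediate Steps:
$h{\left(r \right)} = \frac{4 + \frac{10}{r}}{18 + r}$ ($h{\left(r \right)} = \frac{4 + \frac{10}{r}}{\left(24 + r\right) - 6} = \frac{4 + \frac{10}{r}}{18 + r}$)
$\left(\left(3 + Q{\left(5,0 \right)}\right) \left(2 - 1\right) + 2\right) h{\left(-2 \right)} = \left(\left(3 - 4\right) \left(2 - 1\right) + 2\right) \frac{2 \left(5 + 2 \left(-2\right)\right)}{\left(-2\right) \left(18 - 2\right)} = \left(- (2 - 1) + 2\right) 2 \left(- \frac{1}{2}\right) \frac{1}{16} \left(5 - 4\right) = \left(\left(-1\right) 1 + 2\right) 2 \left(- \frac{1}{2}\right) \frac{1}{16} \cdot 1 = \left(-1 + 2\right) \left(- \frac{1}{16}\right) = 1 \left(- \frac{1}{16}\right) = - \frac{1}{16}$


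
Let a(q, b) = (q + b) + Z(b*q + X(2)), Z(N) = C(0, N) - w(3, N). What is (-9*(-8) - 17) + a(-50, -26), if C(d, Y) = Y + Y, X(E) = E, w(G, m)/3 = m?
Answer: -1323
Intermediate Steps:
w(G, m) = 3*m
C(d, Y) = 2*Y
Z(N) = -N (Z(N) = 2*N - 3*N = -N)
a(q, b) = -2 + b + q - b*q (a(q, b) = (q + b) - (b*q + 2) = (b + q) - (2 + b*q) = (b + q) + (-2 - b*q) = -2 + b + q - b*q)
(-9*(-8) - 17) + a(-50, -26) = (-9*(-8) - 17) + (-2 - 26 - 50 - 1*(-26)*(-50)) = (72 - 17) + (-2 - 26 - 50 - 1300) = 55 - 1378 = -1323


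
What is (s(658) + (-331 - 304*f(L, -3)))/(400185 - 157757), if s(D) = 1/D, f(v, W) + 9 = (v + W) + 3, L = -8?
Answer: 3182747/159517624 ≈ 0.019952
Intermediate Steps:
f(v, W) = -6 + W + v (f(v, W) = -9 + ((v + W) + 3) = -9 + ((W + v) + 3) = -9 + (3 + W + v) = -6 + W + v)
(s(658) + (-331 - 304*f(L, -3)))/(400185 - 157757) = (1/658 + (-331 - 304*(-6 - 3 - 8)))/(400185 - 157757) = (1/658 + (-331 - 304*(-17)))/242428 = (1/658 + (-331 + 5168))*(1/242428) = (1/658 + 4837)*(1/242428) = (3182747/658)*(1/242428) = 3182747/159517624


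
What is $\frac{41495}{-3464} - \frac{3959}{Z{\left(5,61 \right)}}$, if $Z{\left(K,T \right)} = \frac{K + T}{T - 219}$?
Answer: $\frac{1082034769}{114312} \approx 9465.6$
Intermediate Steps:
$Z{\left(K,T \right)} = \frac{K + T}{-219 + T}$
$\frac{41495}{-3464} - \frac{3959}{Z{\left(5,61 \right)}} = \frac{41495}{-3464} - \frac{3959}{\frac{1}{-219 + 61} \left(5 + 61\right)} = 41495 \left(- \frac{1}{3464}\right) - \frac{3959}{\frac{1}{-158} \cdot 66} = - \frac{41495}{3464} - \frac{3959}{\left(- \frac{1}{158}\right) 66} = - \frac{41495}{3464} - \frac{3959}{- \frac{33}{79}} = - \frac{41495}{3464} - - \frac{312761}{33} = - \frac{41495}{3464} + \frac{312761}{33} = \frac{1082034769}{114312}$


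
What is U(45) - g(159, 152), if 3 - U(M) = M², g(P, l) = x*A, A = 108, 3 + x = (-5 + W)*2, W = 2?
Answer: -1050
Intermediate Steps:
x = -9 (x = -3 + (-5 + 2)*2 = -3 - 3*2 = -3 - 6 = -9)
g(P, l) = -972 (g(P, l) = -9*108 = -972)
U(M) = 3 - M²
U(45) - g(159, 152) = (3 - 1*45²) - 1*(-972) = (3 - 1*2025) + 972 = (3 - 2025) + 972 = -2022 + 972 = -1050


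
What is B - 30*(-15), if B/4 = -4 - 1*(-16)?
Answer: 498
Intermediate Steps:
B = 48 (B = 4*(-4 - 1*(-16)) = 4*(-4 + 16) = 4*12 = 48)
B - 30*(-15) = 48 - 30*(-15) = 48 + 450 = 498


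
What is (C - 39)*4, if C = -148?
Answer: -748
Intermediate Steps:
(C - 39)*4 = (-148 - 39)*4 = -187*4 = -748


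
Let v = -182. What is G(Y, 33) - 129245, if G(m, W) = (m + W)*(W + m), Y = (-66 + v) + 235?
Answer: -128845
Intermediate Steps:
Y = -13 (Y = (-66 - 182) + 235 = -248 + 235 = -13)
G(m, W) = (W + m)² (G(m, W) = (W + m)*(W + m) = (W + m)²)
G(Y, 33) - 129245 = (33 - 13)² - 129245 = 20² - 129245 = 400 - 129245 = -128845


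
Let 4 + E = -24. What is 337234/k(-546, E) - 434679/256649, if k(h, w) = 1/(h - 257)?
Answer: -69500267834077/256649 ≈ -2.7080e+8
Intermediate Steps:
E = -28 (E = -4 - 24 = -28)
k(h, w) = 1/(-257 + h)
337234/k(-546, E) - 434679/256649 = 337234/(1/(-257 - 546)) - 434679/256649 = 337234/(1/(-803)) - 434679*1/256649 = 337234/(-1/803) - 434679/256649 = 337234*(-803) - 434679/256649 = -270798902 - 434679/256649 = -69500267834077/256649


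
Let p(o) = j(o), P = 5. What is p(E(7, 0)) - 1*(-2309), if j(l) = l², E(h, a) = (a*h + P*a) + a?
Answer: 2309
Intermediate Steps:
E(h, a) = 6*a + a*h (E(h, a) = (a*h + 5*a) + a = (5*a + a*h) + a = 6*a + a*h)
p(o) = o²
p(E(7, 0)) - 1*(-2309) = (0*(6 + 7))² - 1*(-2309) = (0*13)² + 2309 = 0² + 2309 = 0 + 2309 = 2309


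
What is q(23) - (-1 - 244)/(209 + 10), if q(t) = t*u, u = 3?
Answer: 15356/219 ≈ 70.119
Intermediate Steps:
q(t) = 3*t (q(t) = t*3 = 3*t)
q(23) - (-1 - 244)/(209 + 10) = 3*23 - (-1 - 244)/(209 + 10) = 69 - (-245)/219 = 69 - 1*(-245/219) = 69 + 245/219 = 15356/219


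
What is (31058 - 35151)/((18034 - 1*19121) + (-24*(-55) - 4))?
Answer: -4093/229 ≈ -17.873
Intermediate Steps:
(31058 - 35151)/((18034 - 1*19121) + (-24*(-55) - 4)) = -4093/((18034 - 19121) + (1320 - 4)) = -4093/(-1087 + 1316) = -4093/229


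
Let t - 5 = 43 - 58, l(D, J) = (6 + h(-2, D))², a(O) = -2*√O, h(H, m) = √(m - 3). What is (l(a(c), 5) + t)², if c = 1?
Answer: -279 + 504*I*√5 ≈ -279.0 + 1127.0*I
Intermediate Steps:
h(H, m) = √(-3 + m)
l(D, J) = (6 + √(-3 + D))²
t = -10 (t = 5 + (43 - 58) = 5 - 15 = -10)
(l(a(c), 5) + t)² = ((6 + √(-3 - 2*√1))² - 10)² = ((6 + √(-3 - 2*1))² - 10)² = ((6 + √(-3 - 2))² - 10)² = ((6 + √(-5))² - 10)² = ((6 + I*√5)² - 10)² = (-10 + (6 + I*√5)²)²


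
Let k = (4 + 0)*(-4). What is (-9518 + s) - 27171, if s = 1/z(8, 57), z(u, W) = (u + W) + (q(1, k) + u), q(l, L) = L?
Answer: -2091272/57 ≈ -36689.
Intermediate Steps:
k = -16 (k = 4*(-4) = -16)
z(u, W) = -16 + W + 2*u (z(u, W) = (u + W) + (-16 + u) = (W + u) + (-16 + u) = -16 + W + 2*u)
s = 1/57 (s = 1/(-16 + 57 + 2*8) = 1/(-16 + 57 + 16) = 1/57 ≈ 0.017544)
(-9518 + s) - 27171 = (-9518 + 1/57) - 27171 = -542525/57 - 27171 = -2091272/57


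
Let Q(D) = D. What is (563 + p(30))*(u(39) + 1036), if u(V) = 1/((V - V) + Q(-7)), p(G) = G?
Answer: 4299843/7 ≈ 6.1426e+5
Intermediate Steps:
u(V) = -⅐ (u(V) = 1/((V - V) - 7) = 1/(0 - 7) = 1/(-7) = -⅐)
(563 + p(30))*(u(39) + 1036) = (563 + 30)*(-⅐ + 1036) = 593*(7251/7) = 4299843/7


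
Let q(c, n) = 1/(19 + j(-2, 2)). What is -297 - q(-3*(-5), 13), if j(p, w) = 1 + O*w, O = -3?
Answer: -4159/14 ≈ -297.07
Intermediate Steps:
j(p, w) = 1 - 3*w
q(c, n) = 1/14 (q(c, n) = 1/(19 + (1 - 3*2)) = 1/(19 + (1 - 6)) = 1/(19 - 5) = 1/14)
-297 - q(-3*(-5), 13) = -297 - 1*1/14 = -297 - 1/14 = -4159/14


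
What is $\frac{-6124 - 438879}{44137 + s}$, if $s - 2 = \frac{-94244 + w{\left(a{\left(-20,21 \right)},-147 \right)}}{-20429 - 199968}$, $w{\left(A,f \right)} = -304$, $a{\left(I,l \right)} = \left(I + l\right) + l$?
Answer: $- \frac{98077326191}{9728197731} \approx -10.082$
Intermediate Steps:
$a{\left(I,l \right)} = I + 2 l$
$s = \frac{535342}{220397}$ ($s = 2 + \frac{-94244 - 304}{-20429 - 199968} = 2 - \frac{94548}{-220397} = 2 - - \frac{94548}{220397} = 2 + \frac{94548}{220397} = \frac{535342}{220397} \approx 2.429$)
$\frac{-6124 - 438879}{44137 + s} = \frac{-6124 - 438879}{44137 + \frac{535342}{220397}} = - \frac{445003}{\frac{9728197731}{220397}} = \left(-445003\right) \frac{220397}{9728197731} = - \frac{98077326191}{9728197731}$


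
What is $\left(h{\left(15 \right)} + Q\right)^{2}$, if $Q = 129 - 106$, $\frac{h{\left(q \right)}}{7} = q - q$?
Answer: $529$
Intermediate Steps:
$h{\left(q \right)} = 0$ ($h{\left(q \right)} = 7 \left(q - q\right) = 7 \cdot 0 = 0$)
$Q = 23$
$\left(h{\left(15 \right)} + Q\right)^{2} = \left(0 + 23\right)^{2} = 23^{2} = 529$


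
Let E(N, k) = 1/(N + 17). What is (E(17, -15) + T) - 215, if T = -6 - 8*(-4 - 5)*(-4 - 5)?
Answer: -29545/34 ≈ -868.97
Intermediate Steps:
E(N, k) = 1/(17 + N)
T = -654 (T = -6 - (-72)*(-9) = -6 - 8*81 = -6 - 648 = -654)
(E(17, -15) + T) - 215 = (1/(17 + 17) - 654) - 215 = (1/34 - 654) - 215 = -22235/34 - 215 = -29545/34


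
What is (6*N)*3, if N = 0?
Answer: 0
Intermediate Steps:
(6*N)*3 = (6*0)*3 = 0*3 = 0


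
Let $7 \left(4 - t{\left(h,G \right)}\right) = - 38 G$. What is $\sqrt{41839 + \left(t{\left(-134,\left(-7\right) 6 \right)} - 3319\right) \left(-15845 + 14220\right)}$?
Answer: $\sqrt{5799214} \approx 2408.2$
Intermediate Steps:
$t{\left(h,G \right)} = 4 + \frac{38 G}{7}$ ($t{\left(h,G \right)} = 4 - \frac{\left(-38\right) G}{7} = 4 + \frac{38 G}{7}$)
$\sqrt{41839 + \left(t{\left(-134,\left(-7\right) 6 \right)} - 3319\right) \left(-15845 + 14220\right)} = \sqrt{41839 + \left(\left(4 + \frac{38 \left(\left(-7\right) 6\right)}{7}\right) - 3319\right) \left(-15845 + 14220\right)} = \sqrt{41839 + \left(\left(4 + \frac{38}{7} \left(-42\right)\right) - 3319\right) \left(-1625\right)} = \sqrt{41839 + \left(\left(4 - 228\right) - 3319\right) \left(-1625\right)} = \sqrt{41839 + \left(-224 - 3319\right) \left(-1625\right)} = \sqrt{41839 - -5757375} = \sqrt{41839 + 5757375} = \sqrt{5799214}$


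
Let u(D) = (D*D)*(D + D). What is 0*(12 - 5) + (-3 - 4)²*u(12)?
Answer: 169344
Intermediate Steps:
u(D) = 2*D³ (u(D) = D²*(2*D) = 2*D³)
0*(12 - 5) + (-3 - 4)²*u(12) = 0*(12 - 5) + (-3 - 4)²*(2*12³) = 0*7 + (-7)²*(2*1728) = 0 + 49*3456 = 0 + 169344 = 169344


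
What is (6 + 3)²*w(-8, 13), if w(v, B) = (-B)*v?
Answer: 8424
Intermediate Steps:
w(v, B) = -B*v
(6 + 3)²*w(-8, 13) = (6 + 3)²*(-1*13*(-8)) = 9²*104 = 81*104 = 8424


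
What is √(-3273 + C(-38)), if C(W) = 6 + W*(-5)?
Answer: I*√3077 ≈ 55.471*I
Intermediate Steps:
C(W) = 6 - 5*W
√(-3273 + C(-38)) = √(-3273 + (6 - 5*(-38))) = √(-3273 + (6 + 190)) = √(-3273 + 196) = √(-3077) = I*√3077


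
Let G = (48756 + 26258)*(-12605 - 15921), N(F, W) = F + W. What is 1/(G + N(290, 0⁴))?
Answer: -1/2139849074 ≈ -4.6732e-10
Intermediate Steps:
G = -2139849364 (G = 75014*(-28526) = -2139849364)
1/(G + N(290, 0⁴)) = 1/(-2139849364 + (290 + 0⁴)) = 1/(-2139849364 + (290 + 0)) = 1/(-2139849364 + 290) = 1/(-2139849074) = -1/2139849074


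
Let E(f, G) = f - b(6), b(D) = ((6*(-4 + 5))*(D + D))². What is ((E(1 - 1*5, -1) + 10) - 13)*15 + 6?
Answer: -77859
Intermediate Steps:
b(D) = 144*D² (b(D) = ((6*1)*(2*D))² = (6*(2*D))² = (12*D)² = 144*D²)
E(f, G) = -5184 + f (E(f, G) = f - 144*6² = f - 144*36 = f - 1*5184 = f - 5184 = -5184 + f)
((E(1 - 1*5, -1) + 10) - 13)*15 + 6 = (((-5184 + (1 - 1*5)) + 10) - 13)*15 + 6 = (((-5184 + (1 - 5)) + 10) - 13)*15 + 6 = (((-5184 - 4) + 10) - 13)*15 + 6 = ((-5188 + 10) - 13)*15 + 6 = (-5178 - 13)*15 + 6 = -5191*15 + 6 = -77865 + 6 = -77859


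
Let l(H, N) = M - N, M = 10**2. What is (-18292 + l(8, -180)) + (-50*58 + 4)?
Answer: -20908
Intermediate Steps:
M = 100
l(H, N) = 100 - N
(-18292 + l(8, -180)) + (-50*58 + 4) = (-18292 + (100 - 1*(-180))) + (-50*58 + 4) = (-18292 + (100 + 180)) + (-2900 + 4) = (-18292 + 280) - 2896 = -18012 - 2896 = -20908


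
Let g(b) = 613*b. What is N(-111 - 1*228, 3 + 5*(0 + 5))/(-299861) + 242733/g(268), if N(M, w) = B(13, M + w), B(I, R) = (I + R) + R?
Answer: 72886209069/49262364524 ≈ 1.4796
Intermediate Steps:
B(I, R) = I + 2*R
N(M, w) = 13 + 2*M + 2*w (N(M, w) = 13 + 2*(M + w) = 13 + (2*M + 2*w) = 13 + 2*M + 2*w)
N(-111 - 1*228, 3 + 5*(0 + 5))/(-299861) + 242733/g(268) = (13 + 2*(-111 - 1*228) + 2*(3 + 5*(0 + 5)))/(-299861) + 242733/((613*268)) = (13 + 2*(-111 - 228) + 2*(3 + 5*5))*(-1/299861) + 242733/164284 = (13 + 2*(-339) + 2*(3 + 25))*(-1/299861) + 242733*(1/164284) = (13 - 678 + 2*28)*(-1/299861) + 242733/164284 = (13 - 678 + 56)*(-1/299861) + 242733/164284 = -609*(-1/299861) + 242733/164284 = 609/299861 + 242733/164284 = 72886209069/49262364524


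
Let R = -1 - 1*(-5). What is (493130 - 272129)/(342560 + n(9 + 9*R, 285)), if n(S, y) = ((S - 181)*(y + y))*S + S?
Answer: -221001/3145795 ≈ -0.070253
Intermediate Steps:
R = 4 (R = -1 + 5 = 4)
n(S, y) = S + 2*S*y*(-181 + S) (n(S, y) = ((-181 + S)*(2*y))*S + S = (2*y*(-181 + S))*S + S = 2*S*y*(-181 + S) + S = S + 2*S*y*(-181 + S))
(493130 - 272129)/(342560 + n(9 + 9*R, 285)) = (493130 - 272129)/(342560 + (9 + 9*4)*(1 - 362*285 + 2*(9 + 9*4)*285)) = 221001/(342560 + (9 + 36)*(1 - 103170 + 2*(9 + 36)*285)) = 221001/(342560 + 45*(1 - 103170 + 2*45*285)) = 221001/(342560 + 45*(1 - 103170 + 25650)) = 221001/(342560 + 45*(-77519)) = 221001/(342560 - 3488355) = 221001/(-3145795) = 221001*(-1/3145795) = -221001/3145795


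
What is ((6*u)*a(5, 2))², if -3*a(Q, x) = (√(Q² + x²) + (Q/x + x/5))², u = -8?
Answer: 380010896/625 + 13886592*√29/125 ≈ 1.2063e+6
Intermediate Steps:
a(Q, x) = -(√(Q² + x²) + x/5 + Q/x)²/3 (a(Q, x) = -(√(Q² + x²) + (Q/x + x/5))²/3 = -(√(Q² + x²) + (x/5 + Q/x))²/3 = -(√(Q² + x²) + x/5 + Q/x)²/3)
((6*u)*a(5, 2))² = ((6*(-8))*(-1/75*(2² + 5*5 + 5*2*√(5² + 2²))²/2²))² = (-(-16)*(4 + 25 + 5*2*√(25 + 4))²/(25*4))² = (-(-16)*(4 + 25 + 5*2*√29)²/(25*4))² = (-(-16)*(4 + 25 + 10*√29)²/(25*4))² = (-(-16)*(29 + 10*√29)²/(25*4))² = (-(-4)*(29 + 10*√29)²/25)² = (4*(29 + 10*√29)²/25)² = 16*(29 + 10*√29)⁴/625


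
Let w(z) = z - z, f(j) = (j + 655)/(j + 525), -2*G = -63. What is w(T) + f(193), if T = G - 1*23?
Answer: 424/359 ≈ 1.1811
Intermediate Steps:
G = 63/2 (G = -½*(-63) = 63/2 ≈ 31.500)
f(j) = (655 + j)/(525 + j)
T = 17/2 (T = 63/2 - 1*23 = 63/2 - 23 = 17/2 ≈ 8.5000)
w(z) = 0
w(T) + f(193) = 0 + (655 + 193)/(525 + 193) = 0 + 848/718 = 0 + (1/718)*848 = 0 + 424/359 = 424/359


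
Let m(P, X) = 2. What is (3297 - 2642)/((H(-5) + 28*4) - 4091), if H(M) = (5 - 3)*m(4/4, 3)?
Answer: -131/795 ≈ -0.16478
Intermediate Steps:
H(M) = 4 (H(M) = (5 - 3)*2 = 2*2 = 4)
(3297 - 2642)/((H(-5) + 28*4) - 4091) = (3297 - 2642)/((4 + 28*4) - 4091) = 655/((4 + 112) - 4091) = 655/(116 - 4091) = 655/(-3975) = 655*(-1/3975) = -131/795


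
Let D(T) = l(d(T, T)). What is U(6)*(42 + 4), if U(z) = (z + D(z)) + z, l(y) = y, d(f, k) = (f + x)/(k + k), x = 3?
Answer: 1173/2 ≈ 586.50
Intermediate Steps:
d(f, k) = (3 + f)/(2*k) (d(f, k) = (f + 3)/(k + k) = (3 + f)/((2*k)) = (3 + f)*(1/(2*k)) = (3 + f)/(2*k))
D(T) = (3 + T)/(2*T)
U(z) = 2*z + (3 + z)/(2*z) (U(z) = (z + (3 + z)/(2*z)) + z = 2*z + (3 + z)/(2*z))
U(6)*(42 + 4) = ((½)*(3 + 6 + 4*6²)/6)*(42 + 4) = ((½)*(⅙)*(3 + 6 + 4*36))*46 = ((½)*(⅙)*(3 + 6 + 144))*46 = ((½)*(⅙)*153)*46 = (51/4)*46 = 1173/2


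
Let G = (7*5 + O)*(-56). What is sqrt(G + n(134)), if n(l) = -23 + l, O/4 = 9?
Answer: I*sqrt(3865) ≈ 62.169*I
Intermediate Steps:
O = 36 (O = 4*9 = 36)
G = -3976 (G = (7*5 + 36)*(-56) = (35 + 36)*(-56) = 71*(-56) = -3976)
sqrt(G + n(134)) = sqrt(-3976 + (-23 + 134)) = sqrt(-3976 + 111) = sqrt(-3865) = I*sqrt(3865)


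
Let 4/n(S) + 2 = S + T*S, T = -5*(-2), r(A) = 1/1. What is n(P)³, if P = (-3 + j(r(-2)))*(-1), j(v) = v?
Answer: 1/125 ≈ 0.0080000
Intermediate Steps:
r(A) = 1
T = 10
P = 2 (P = (-3 + 1)*(-1) = -2*(-1) = 2)
n(S) = 4/(-2 + 11*S) (n(S) = 4/(-2 + (S + 10*S)) = 4/(-2 + 11*S))
n(P)³ = (4/(-2 + 11*2))³ = (4/(-2 + 22))³ = (4/20)³ = (4*(1/20))³ = (⅕)³ = 1/125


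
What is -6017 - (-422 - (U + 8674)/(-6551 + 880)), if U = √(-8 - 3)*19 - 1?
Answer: -31737918/5671 - 19*I*√11/5671 ≈ -5596.5 - 0.011112*I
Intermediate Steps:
U = -1 + 19*I*√11 (U = √(-11)*19 - 1 = (I*√11)*19 - 1 = 19*I*√11 - 1 = -1 + 19*I*√11 ≈ -1.0 + 63.016*I)
-6017 - (-422 - (U + 8674)/(-6551 + 880)) = -6017 - (-422 - ((-1 + 19*I*√11) + 8674)/(-6551 + 880)) = -6017 - (-422 - (8673 + 19*I*√11)/(-5671)) = -6017 - (-422 - (8673 + 19*I*√11)*(-1)/5671) = -6017 - (-422 - (-8673/5671 - 19*I*√11/5671)) = -6017 - (-422 + (8673/5671 + 19*I*√11/5671)) = -6017 - (-2384489/5671 + 19*I*√11/5671) = -6017 + (2384489/5671 - 19*I*√11/5671) = -31737918/5671 - 19*I*√11/5671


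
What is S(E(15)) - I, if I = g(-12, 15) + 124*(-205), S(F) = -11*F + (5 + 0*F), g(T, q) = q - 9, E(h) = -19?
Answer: 25628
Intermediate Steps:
g(T, q) = -9 + q
S(F) = 5 - 11*F (S(F) = -11*F + (5 + 0) = -11*F + 5 = 5 - 11*F)
I = -25414 (I = (-9 + 15) + 124*(-205) = 6 - 25420 = -25414)
S(E(15)) - I = (5 - 11*(-19)) - 1*(-25414) = (5 + 209) + 25414 = 214 + 25414 = 25628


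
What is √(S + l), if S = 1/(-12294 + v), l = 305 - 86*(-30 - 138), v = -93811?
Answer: 2*√41523318081430/106105 ≈ 121.46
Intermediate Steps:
l = 14753 (l = 305 - 86*(-168) = 305 + 14448 = 14753)
S = -1/106105 (S = 1/(-12294 - 93811) = 1/(-106105) = -1/106105 ≈ -9.4246e-6)
√(S + l) = √(-1/106105 + 14753) = √(1565367064/106105) = 2*√41523318081430/106105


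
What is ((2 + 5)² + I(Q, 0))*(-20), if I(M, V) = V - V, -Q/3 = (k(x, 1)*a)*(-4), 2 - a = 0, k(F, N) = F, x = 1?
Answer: -980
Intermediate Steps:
a = 2 (a = 2 - 1*0 = 2 + 0 = 2)
Q = 24 (Q = -3*1*2*(-4) = -6*(-4) = -3*(-8) = 24)
I(M, V) = 0
((2 + 5)² + I(Q, 0))*(-20) = ((2 + 5)² + 0)*(-20) = (7² + 0)*(-20) = (49 + 0)*(-20) = 49*(-20) = -980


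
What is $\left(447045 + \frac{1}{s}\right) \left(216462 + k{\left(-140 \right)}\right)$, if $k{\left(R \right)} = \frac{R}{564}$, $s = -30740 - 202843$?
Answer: $\frac{3187078460659923038}{32935203} \approx 9.6768 \cdot 10^{10}$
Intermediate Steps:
$s = -233583$
$k{\left(R \right)} = \frac{R}{564}$ ($k{\left(R \right)} = R \frac{1}{564} = \frac{R}{564}$)
$\left(447045 + \frac{1}{s}\right) \left(216462 + k{\left(-140 \right)}\right) = \left(447045 + \frac{1}{-233583}\right) \left(216462 + \frac{1}{564} \left(-140\right)\right) = \left(447045 - \frac{1}{233583}\right) \left(216462 - \frac{35}{141}\right) = \frac{104422112234}{233583} \cdot \frac{30521107}{141} = \frac{3187078460659923038}{32935203}$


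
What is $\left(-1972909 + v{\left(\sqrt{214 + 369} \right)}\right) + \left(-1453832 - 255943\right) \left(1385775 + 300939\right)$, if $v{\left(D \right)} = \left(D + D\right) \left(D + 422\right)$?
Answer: $-2883903401093 + 844 \sqrt{583} \approx -2.8839 \cdot 10^{12}$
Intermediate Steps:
$v{\left(D \right)} = 2 D \left(422 + D\right)$
$\left(-1972909 + v{\left(\sqrt{214 + 369} \right)}\right) + \left(-1453832 - 255943\right) \left(1385775 + 300939\right) = \left(-1972909 + 2 \sqrt{214 + 369} \left(422 + \sqrt{214 + 369}\right)\right) + \left(-1453832 - 255943\right) \left(1385775 + 300939\right) = \left(-1972909 + 2 \sqrt{583} \left(422 + \sqrt{583}\right)\right) - 2883901429350 = -2883903402259 + 2 \sqrt{583} \left(422 + \sqrt{583}\right)$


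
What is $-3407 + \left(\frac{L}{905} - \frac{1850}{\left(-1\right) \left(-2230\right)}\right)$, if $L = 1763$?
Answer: $- \frac{687357981}{201815} \approx -3405.9$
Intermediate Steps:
$-3407 + \left(\frac{L}{905} - \frac{1850}{\left(-1\right) \left(-2230\right)}\right) = -3407 + \left(\frac{1763}{905} - \frac{1850}{\left(-1\right) \left(-2230\right)}\right) = -3407 + \left(1763 \cdot \frac{1}{905} - \frac{1850}{2230}\right) = -3407 + \left(\frac{1763}{905} - \frac{185}{223}\right) = -3407 + \frac{225724}{201815} = - \frac{687357981}{201815}$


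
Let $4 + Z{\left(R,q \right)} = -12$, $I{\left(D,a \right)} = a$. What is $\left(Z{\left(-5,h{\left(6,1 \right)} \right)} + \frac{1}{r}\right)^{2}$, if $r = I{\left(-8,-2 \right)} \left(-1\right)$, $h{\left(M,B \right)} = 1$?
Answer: $\frac{961}{4} \approx 240.25$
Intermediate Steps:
$Z{\left(R,q \right)} = -16$ ($Z{\left(R,q \right)} = -4 - 12 = -16$)
$r = 2$ ($r = \left(-2\right) \left(-1\right) = 2$)
$\left(Z{\left(-5,h{\left(6,1 \right)} \right)} + \frac{1}{r}\right)^{2} = \left(-16 + \frac{1}{2}\right)^{2} = \left(- \frac{31}{2}\right)^{2} = \frac{961}{4}$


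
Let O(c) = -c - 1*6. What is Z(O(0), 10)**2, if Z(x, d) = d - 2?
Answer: 64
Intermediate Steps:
O(c) = -6 - c (O(c) = -c - 6 = -6 - c)
Z(x, d) = -2 + d
Z(O(0), 10)**2 = (-2 + 10)**2 = 8**2 = 64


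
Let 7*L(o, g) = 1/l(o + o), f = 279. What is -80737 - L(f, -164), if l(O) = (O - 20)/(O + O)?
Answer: -152028329/1883 ≈ -80737.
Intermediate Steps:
l(O) = (-20 + O)/(2*O) (l(O) = (-20 + O)/((2*O)) = (-20 + O)*(1/(2*O)) = (-20 + O)/(2*O))
L(o, g) = 4*o/(7*(-20 + 2*o)) (L(o, g) = 1/(7*(((-20 + (o + o))/(2*(o + o))))) = 1/(7*(((-20 + 2*o)/(2*((2*o)))))) = 1/(7*(((1/(2*o))*(-20 + 2*o)/2))) = 1/(7*(((-20 + 2*o)/(4*o)))) = (4*o/(-20 + 2*o))/7 = 4*o/(7*(-20 + 2*o)))
-80737 - L(f, -164) = -80737 - 2*279/(7*(-10 + 279)) = -80737 - 2*279/(7*269) = -80737 - 1*558/1883 = -80737 - 558/1883 = -152028329/1883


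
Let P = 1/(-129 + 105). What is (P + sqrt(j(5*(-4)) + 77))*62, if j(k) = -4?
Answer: -31/12 + 62*sqrt(73) ≈ 527.14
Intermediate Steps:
P = -1/24 (P = 1/(-24) = -1/24 ≈ -0.041667)
(P + sqrt(j(5*(-4)) + 77))*62 = (-1/24 + sqrt(-4 + 77))*62 = (-1/24 + sqrt(73))*62 = -31/12 + 62*sqrt(73)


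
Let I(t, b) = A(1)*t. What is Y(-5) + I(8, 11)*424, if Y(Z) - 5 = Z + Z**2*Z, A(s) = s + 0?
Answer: 3267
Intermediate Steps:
A(s) = s
I(t, b) = t (I(t, b) = 1*t = t)
Y(Z) = 5 + Z + Z**3 (Y(Z) = 5 + (Z + Z**2*Z) = 5 + (Z + Z**3) = 5 + Z + Z**3)
Y(-5) + I(8, 11)*424 = (5 - 5 + (-5)**3) + 8*424 = (5 - 5 - 125) + 3392 = -125 + 3392 = 3267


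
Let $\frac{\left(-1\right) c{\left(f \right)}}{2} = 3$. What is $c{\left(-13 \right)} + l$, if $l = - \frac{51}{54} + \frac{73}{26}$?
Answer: $- \frac{484}{117} \approx -4.1367$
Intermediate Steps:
$c{\left(f \right)} = -6$ ($c{\left(f \right)} = \left(-2\right) 3 = -6$)
$l = \frac{218}{117}$ ($l = \left(-51\right) \frac{1}{54} + 73 \cdot \frac{1}{26} = - \frac{17}{18} + \frac{73}{26} = \frac{218}{117} \approx 1.8632$)
$c{\left(-13 \right)} + l = -6 + \frac{218}{117} = - \frac{484}{117}$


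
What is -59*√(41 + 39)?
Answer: -236*√5 ≈ -527.71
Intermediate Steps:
-59*√(41 + 39) = -236*√5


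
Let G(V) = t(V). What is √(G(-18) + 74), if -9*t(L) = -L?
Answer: 6*√2 ≈ 8.4853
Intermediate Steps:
t(L) = L/9 (t(L) = -(-1)*L/9 = L/9)
G(V) = V/9
√(G(-18) + 74) = √((⅑)*(-18) + 74) = √(-2 + 74) = √72 = 6*√2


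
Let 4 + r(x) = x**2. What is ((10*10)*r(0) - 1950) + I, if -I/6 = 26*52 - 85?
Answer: -9952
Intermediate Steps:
I = -7602 (I = -6*(26*52 - 85) = -6*(1352 - 85) = -6*1267 = -7602)
r(x) = -4 + x**2
((10*10)*r(0) - 1950) + I = ((10*10)*(-4 + 0**2) - 1950) - 7602 = (100*(-4 + 0) - 1950) - 7602 = (100*(-4) - 1950) - 7602 = (-400 - 1950) - 7602 = -2350 - 7602 = -9952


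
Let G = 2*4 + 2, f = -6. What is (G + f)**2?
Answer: 16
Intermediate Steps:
G = 10 (G = 8 + 2 = 10)
(G + f)**2 = (10 - 6)**2 = 4**2 = 16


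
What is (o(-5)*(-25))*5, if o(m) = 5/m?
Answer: 125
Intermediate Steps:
(o(-5)*(-25))*5 = ((5/(-5))*(-25))*5 = ((5*(-1/5))*(-25))*5 = -1*(-25)*5 = 25*5 = 125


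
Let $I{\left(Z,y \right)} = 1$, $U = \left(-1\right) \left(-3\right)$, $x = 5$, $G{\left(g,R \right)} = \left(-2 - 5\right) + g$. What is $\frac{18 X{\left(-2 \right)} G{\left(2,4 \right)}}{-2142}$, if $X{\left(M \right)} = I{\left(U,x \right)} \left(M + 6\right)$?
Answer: $\frac{20}{119} \approx 0.16807$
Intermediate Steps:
$G{\left(g,R \right)} = -7 + g$
$U = 3$
$X{\left(M \right)} = 6 + M$ ($X{\left(M \right)} = 1 \left(M + 6\right) = 1 \left(6 + M\right) = 6 + M$)
$\frac{18 X{\left(-2 \right)} G{\left(2,4 \right)}}{-2142} = \frac{18 \left(6 - 2\right) \left(-7 + 2\right)}{-2142} = 18 \cdot 4 \left(-5\right) \left(- \frac{1}{2142}\right) = 72 \left(-5\right) \left(- \frac{1}{2142}\right) = \left(-360\right) \left(- \frac{1}{2142}\right) = \frac{20}{119}$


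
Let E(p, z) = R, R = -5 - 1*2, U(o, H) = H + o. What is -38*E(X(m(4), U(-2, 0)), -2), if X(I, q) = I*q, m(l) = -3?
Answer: 266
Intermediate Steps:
R = -7 (R = -5 - 2 = -7)
E(p, z) = -7
-38*E(X(m(4), U(-2, 0)), -2) = -38*(-7) = 266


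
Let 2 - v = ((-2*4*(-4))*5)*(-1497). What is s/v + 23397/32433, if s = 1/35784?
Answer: 66845659889963/92661678286128 ≈ 0.72139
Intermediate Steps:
v = 239522 (v = 2 - (-2*4*(-4))*5*(-1497) = 2 - -8*(-4)*5*(-1497) = 2 - 32*5*(-1497) = 2 - 160*(-1497) = 2 - 1*(-239520) = 2 + 239520 = 239522)
s = 1/35784 ≈ 2.7945e-5
s/v + 23397/32433 = (1/35784)/239522 + 23397/32433 = (1/35784)*(1/239522) + 23397*(1/32433) = 1/8571055248 + 7799/10811 = 66845659889963/92661678286128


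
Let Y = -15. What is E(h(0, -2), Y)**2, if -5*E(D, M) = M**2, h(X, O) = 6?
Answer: 2025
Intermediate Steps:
E(D, M) = -M**2/5
E(h(0, -2), Y)**2 = (-1/5*(-15)**2)**2 = (-1/5*225)**2 = (-45)**2 = 2025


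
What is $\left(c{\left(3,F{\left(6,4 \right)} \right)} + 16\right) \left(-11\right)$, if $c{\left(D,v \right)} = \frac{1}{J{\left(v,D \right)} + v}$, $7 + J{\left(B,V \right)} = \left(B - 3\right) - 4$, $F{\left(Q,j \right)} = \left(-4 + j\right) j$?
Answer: $- \frac{2453}{14} \approx -175.21$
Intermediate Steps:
$F{\left(Q,j \right)} = j \left(-4 + j\right)$
$J{\left(B,V \right)} = -14 + B$ ($J{\left(B,V \right)} = -7 + \left(\left(B - 3\right) - 4\right) = -7 + \left(\left(-3 + B\right) - 4\right) = -7 + \left(-7 + B\right) = -14 + B$)
$c{\left(D,v \right)} = \frac{1}{-14 + 2 v}$ ($c{\left(D,v \right)} = \frac{1}{\left(-14 + v\right) + v} = \frac{1}{-14 + 2 v}$)
$\left(c{\left(3,F{\left(6,4 \right)} \right)} + 16\right) \left(-11\right) = \left(\frac{1}{2 \left(-7 + 4 \left(-4 + 4\right)\right)} + 16\right) \left(-11\right) = \left(\frac{1}{2 \left(-7 + 4 \cdot 0\right)} + 16\right) \left(-11\right) = \left(\frac{1}{2 \left(-7 + 0\right)} + 16\right) \left(-11\right) = \left(\frac{1}{2 \left(-7\right)} + 16\right) \left(-11\right) = \left(\frac{1}{2} \left(- \frac{1}{7}\right) + 16\right) \left(-11\right) = \left(- \frac{1}{14} + 16\right) \left(-11\right) = \frac{223}{14} \left(-11\right) = - \frac{2453}{14}$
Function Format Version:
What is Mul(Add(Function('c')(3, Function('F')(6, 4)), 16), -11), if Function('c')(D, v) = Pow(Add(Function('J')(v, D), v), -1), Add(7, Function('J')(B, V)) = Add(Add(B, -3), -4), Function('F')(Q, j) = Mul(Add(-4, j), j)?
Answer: Rational(-2453, 14) ≈ -175.21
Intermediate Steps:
Function('F')(Q, j) = Mul(j, Add(-4, j))
Function('J')(B, V) = Add(-14, B) (Function('J')(B, V) = Add(-7, Add(Add(B, -3), -4)) = Add(-7, Add(Add(-3, B), -4)) = Add(-7, Add(-7, B)) = Add(-14, B))
Function('c')(D, v) = Pow(Add(-14, Mul(2, v)), -1) (Function('c')(D, v) = Pow(Add(Add(-14, v), v), -1) = Pow(Add(-14, Mul(2, v)), -1))
Mul(Add(Function('c')(3, Function('F')(6, 4)), 16), -11) = Mul(Add(Mul(Rational(1, 2), Pow(Add(-7, Mul(4, Add(-4, 4))), -1)), 16), -11) = Mul(Add(Mul(Rational(1, 2), Pow(Add(-7, Mul(4, 0)), -1)), 16), -11) = Mul(Add(Mul(Rational(1, 2), Pow(Add(-7, 0), -1)), 16), -11) = Mul(Add(Mul(Rational(1, 2), Pow(-7, -1)), 16), -11) = Mul(Add(Mul(Rational(1, 2), Rational(-1, 7)), 16), -11) = Mul(Add(Rational(-1, 14), 16), -11) = Mul(Rational(223, 14), -11) = Rational(-2453, 14)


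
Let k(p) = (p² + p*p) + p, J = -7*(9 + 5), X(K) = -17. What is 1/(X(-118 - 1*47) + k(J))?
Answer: 1/19093 ≈ 5.2375e-5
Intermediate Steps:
J = -98 (J = -7*14 = -98)
k(p) = p + 2*p² (k(p) = (p² + p²) + p = 2*p² + p = p + 2*p²)
1/(X(-118 - 1*47) + k(J)) = 1/(-17 - 98*(1 + 2*(-98))) = 1/(-17 - 98*(1 - 196)) = 1/(-17 - 98*(-195)) = 1/(-17 + 19110) = 1/19093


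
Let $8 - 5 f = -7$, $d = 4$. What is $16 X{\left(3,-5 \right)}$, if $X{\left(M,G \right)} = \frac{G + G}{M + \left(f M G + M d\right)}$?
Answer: $\frac{16}{3} \approx 5.3333$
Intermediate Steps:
$f = 3$ ($f = \frac{8}{5} - - \frac{7}{5} = \frac{8}{5} + \frac{7}{5} = 3$)
$X{\left(M,G \right)} = \frac{2 G}{5 M + 3 G M}$ ($X{\left(M,G \right)} = \frac{G + G}{M + \left(3 M G + M 4\right)} = \frac{2 G}{M + \left(3 G M + 4 M\right)} = \frac{2 G}{M + \left(4 M + 3 G M\right)} = \frac{2 G}{5 M + 3 G M}$)
$16 X{\left(3,-5 \right)} = 16 \cdot 2 \left(-5\right) \frac{1}{3} \frac{1}{5 + 3 \left(-5\right)} = 16 \cdot 2 \left(-5\right) \frac{1}{3} \frac{1}{5 - 15} = 16 \cdot 2 \left(-5\right) \frac{1}{3} \frac{1}{-10} = 16 \cdot 2 \left(-5\right) \frac{1}{3} \left(- \frac{1}{10}\right) = 16 \cdot \frac{1}{3} = \frac{16}{3}$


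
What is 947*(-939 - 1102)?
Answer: -1932827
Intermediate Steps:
947*(-939 - 1102) = 947*(-2041) = -1932827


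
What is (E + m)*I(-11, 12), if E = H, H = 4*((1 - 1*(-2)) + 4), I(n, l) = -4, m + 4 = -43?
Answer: 76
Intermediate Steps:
m = -47 (m = -4 - 43 = -47)
H = 28 (H = 4*((1 + 2) + 4) = 4*(3 + 4) = 4*7 = 28)
E = 28
(E + m)*I(-11, 12) = (28 - 47)*(-4) = -19*(-4) = 76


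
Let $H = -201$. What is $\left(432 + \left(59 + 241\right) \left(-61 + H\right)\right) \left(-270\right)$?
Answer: $21105360$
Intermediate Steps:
$\left(432 + \left(59 + 241\right) \left(-61 + H\right)\right) \left(-270\right) = \left(432 + \left(59 + 241\right) \left(-61 - 201\right)\right) \left(-270\right) = \left(432 + 300 \left(-262\right)\right) \left(-270\right) = \left(432 - 78600\right) \left(-270\right) = \left(-78168\right) \left(-270\right) = 21105360$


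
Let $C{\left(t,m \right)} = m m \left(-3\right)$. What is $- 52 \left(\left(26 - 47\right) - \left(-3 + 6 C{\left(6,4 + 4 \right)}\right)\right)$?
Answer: $-58968$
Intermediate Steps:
$C{\left(t,m \right)} = - 3 m^{2}$ ($C{\left(t,m \right)} = m^{2} \left(-3\right) = - 3 m^{2}$)
$- 52 \left(\left(26 - 47\right) - \left(-3 + 6 C{\left(6,4 + 4 \right)}\right)\right) = - 52 \left(\left(26 - 47\right) - \left(-3 + 6 \left(- 3 \left(4 + 4\right)^{2}\right)\right)\right) = - 52 \left(\left(26 - 47\right) - \left(-3 + 6 \left(- 3 \cdot 8^{2}\right)\right)\right) = - 52 \left(-21 - \left(-3 + 6 \left(\left(-3\right) 64\right)\right)\right) = - 52 \left(-21 + \left(3 - -1152\right)\right) = - 52 \left(-21 + \left(3 + 1152\right)\right) = - 52 \left(-21 + 1155\right) = \left(-52\right) 1134 = -58968$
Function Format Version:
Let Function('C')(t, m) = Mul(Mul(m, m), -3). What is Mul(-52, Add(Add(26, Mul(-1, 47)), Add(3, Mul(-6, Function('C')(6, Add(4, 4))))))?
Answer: -58968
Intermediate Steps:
Function('C')(t, m) = Mul(-3, Pow(m, 2)) (Function('C')(t, m) = Mul(Pow(m, 2), -3) = Mul(-3, Pow(m, 2)))
Mul(-52, Add(Add(26, Mul(-1, 47)), Add(3, Mul(-6, Function('C')(6, Add(4, 4)))))) = Mul(-52, Add(Add(26, Mul(-1, 47)), Add(3, Mul(-6, Mul(-3, Pow(Add(4, 4), 2)))))) = Mul(-52, Add(Add(26, -47), Add(3, Mul(-6, Mul(-3, Pow(8, 2)))))) = Mul(-52, Add(-21, Add(3, Mul(-6, Mul(-3, 64))))) = Mul(-52, Add(-21, Add(3, Mul(-6, -192)))) = Mul(-52, Add(-21, Add(3, 1152))) = Mul(-52, Add(-21, 1155)) = Mul(-52, 1134) = -58968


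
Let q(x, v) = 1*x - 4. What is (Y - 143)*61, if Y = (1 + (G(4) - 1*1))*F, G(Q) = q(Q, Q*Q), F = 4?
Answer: -8723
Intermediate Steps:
q(x, v) = -4 + x (q(x, v) = x - 4 = -4 + x)
G(Q) = -4 + Q
Y = 0 (Y = (1 + ((-4 + 4) - 1*1))*4 = (1 + (0 - 1))*4 = (1 - 1)*4 = 0*4 = 0)
(Y - 143)*61 = (0 - 143)*61 = -143*61 = -8723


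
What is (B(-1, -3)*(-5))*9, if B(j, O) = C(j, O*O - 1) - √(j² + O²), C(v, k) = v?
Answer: 45 + 45*√10 ≈ 187.30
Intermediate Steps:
B(j, O) = j - √(O² + j²) (B(j, O) = j - √(j² + O²) = j - √(O² + j²))
(B(-1, -3)*(-5))*9 = ((-1 - √((-3)² + (-1)²))*(-5))*9 = ((-1 - √(9 + 1))*(-5))*9 = ((-1 - √10)*(-5))*9 = (5 + 5*√10)*9 = 45 + 45*√10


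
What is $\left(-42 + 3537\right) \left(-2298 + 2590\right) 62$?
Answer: $63273480$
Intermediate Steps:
$\left(-42 + 3537\right) \left(-2298 + 2590\right) 62 = 3495 \cdot 292 \cdot 62 = 1020540 \cdot 62 = 63273480$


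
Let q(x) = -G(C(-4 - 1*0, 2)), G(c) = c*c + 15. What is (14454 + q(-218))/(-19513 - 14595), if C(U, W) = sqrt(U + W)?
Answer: -14441/34108 ≈ -0.42339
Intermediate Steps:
G(c) = 15 + c**2 (G(c) = c**2 + 15 = 15 + c**2)
q(x) = -13 (q(x) = -(15 + (sqrt((-4 - 1*0) + 2))**2) = -(15 + (sqrt((-4 + 0) + 2))**2) = -(15 + (sqrt(-4 + 2))**2) = -(15 + (sqrt(-2))**2) = -(15 + (I*sqrt(2))**2) = -(15 - 2) = -1*13 = -13)
(14454 + q(-218))/(-19513 - 14595) = (14454 - 13)/(-19513 - 14595) = 14441/(-34108) = 14441*(-1/34108) = -14441/34108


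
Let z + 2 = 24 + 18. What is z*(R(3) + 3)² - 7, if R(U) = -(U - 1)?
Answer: 33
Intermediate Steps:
R(U) = 1 - U (R(U) = -(-1 + U) = 1 - U)
z = 40 (z = -2 + (24 + 18) = -2 + 42 = 40)
z*(R(3) + 3)² - 7 = 40*((1 - 1*3) + 3)² - 7 = 40*((1 - 3) + 3)² - 7 = 40*(-2 + 3)² - 7 = 40*1² - 7 = 40*1 - 7 = 40 - 7 = 33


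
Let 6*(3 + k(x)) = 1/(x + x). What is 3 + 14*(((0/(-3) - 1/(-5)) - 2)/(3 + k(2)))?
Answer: -3009/5 ≈ -601.80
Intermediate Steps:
k(x) = -3 + 1/(12*x) (k(x) = -3 + 1/(6*(x + x)) = -3 + 1/(6*((2*x))) = -3 + (1/(2*x))/6 = -3 + 1/(12*x))
3 + 14*(((0/(-3) - 1/(-5)) - 2)/(3 + k(2))) = 3 + 14*(((0/(-3) - 1/(-5)) - 2)/(3 + (-3 + (1/12)/2))) = 3 + 14*(((0*(-1/3) - 1*(-1/5)) - 2)/(3 + (-3 + (1/12)*(1/2)))) = 3 + 14*(((0 + 1/5) - 2)/(3 + (-3 + 1/24))) = 3 + 14*((1/5 - 2)/(3 - 71/24)) = 3 + 14*(-9/(5*1/24)) = 3 + 14*(-9/5*24) = 3 + 14*(-216/5) = 3 - 3024/5 = -3009/5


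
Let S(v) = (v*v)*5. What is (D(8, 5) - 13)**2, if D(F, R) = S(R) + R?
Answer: 13689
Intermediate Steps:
S(v) = 5*v**2 (S(v) = v**2*5 = 5*v**2)
D(F, R) = R + 5*R**2 (D(F, R) = 5*R**2 + R = R + 5*R**2)
(D(8, 5) - 13)**2 = (5*(1 + 5*5) - 13)**2 = (5*(1 + 25) - 13)**2 = (5*26 - 13)**2 = (130 - 13)**2 = 117**2 = 13689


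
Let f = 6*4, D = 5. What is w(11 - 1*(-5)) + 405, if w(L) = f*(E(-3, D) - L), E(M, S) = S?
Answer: 141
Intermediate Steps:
f = 24
w(L) = 120 - 24*L (w(L) = 24*(5 - L) = 120 - 24*L)
w(11 - 1*(-5)) + 405 = (120 - 24*(11 - 1*(-5))) + 405 = (120 - 24*(11 + 5)) + 405 = (120 - 24*16) + 405 = (120 - 384) + 405 = -264 + 405 = 141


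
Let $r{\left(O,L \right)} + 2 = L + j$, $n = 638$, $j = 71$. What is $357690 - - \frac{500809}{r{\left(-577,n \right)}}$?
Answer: $\frac{253387639}{707} \approx 3.584 \cdot 10^{5}$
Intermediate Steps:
$r{\left(O,L \right)} = 69 + L$ ($r{\left(O,L \right)} = -2 + \left(L + 71\right) = -2 + \left(71 + L\right) = 69 + L$)
$357690 - - \frac{500809}{r{\left(-577,n \right)}} = 357690 - - \frac{500809}{69 + 638} = 357690 - - \frac{500809}{707} = 357690 + \frac{500809}{707} = \frac{253387639}{707}$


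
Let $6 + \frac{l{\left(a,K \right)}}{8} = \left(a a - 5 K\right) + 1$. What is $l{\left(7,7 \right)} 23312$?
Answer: $1678464$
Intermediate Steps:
$l{\left(a,K \right)} = -40 - 40 K + 8 a^{2}$ ($l{\left(a,K \right)} = -48 + 8 \left(\left(a a - 5 K\right) + 1\right) = -48 + 8 \left(\left(a^{2} - 5 K\right) + 1\right) = -48 + 8 \left(1 + a^{2} - 5 K\right) = -48 + \left(8 - 40 K + 8 a^{2}\right) = -40 - 40 K + 8 a^{2}$)
$l{\left(7,7 \right)} 23312 = \left(-40 - 280 + 8 \cdot 7^{2}\right) 23312 = \left(-40 - 280 + 8 \cdot 49\right) 23312 = \left(-40 - 280 + 392\right) 23312 = 72 \cdot 23312 = 1678464$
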